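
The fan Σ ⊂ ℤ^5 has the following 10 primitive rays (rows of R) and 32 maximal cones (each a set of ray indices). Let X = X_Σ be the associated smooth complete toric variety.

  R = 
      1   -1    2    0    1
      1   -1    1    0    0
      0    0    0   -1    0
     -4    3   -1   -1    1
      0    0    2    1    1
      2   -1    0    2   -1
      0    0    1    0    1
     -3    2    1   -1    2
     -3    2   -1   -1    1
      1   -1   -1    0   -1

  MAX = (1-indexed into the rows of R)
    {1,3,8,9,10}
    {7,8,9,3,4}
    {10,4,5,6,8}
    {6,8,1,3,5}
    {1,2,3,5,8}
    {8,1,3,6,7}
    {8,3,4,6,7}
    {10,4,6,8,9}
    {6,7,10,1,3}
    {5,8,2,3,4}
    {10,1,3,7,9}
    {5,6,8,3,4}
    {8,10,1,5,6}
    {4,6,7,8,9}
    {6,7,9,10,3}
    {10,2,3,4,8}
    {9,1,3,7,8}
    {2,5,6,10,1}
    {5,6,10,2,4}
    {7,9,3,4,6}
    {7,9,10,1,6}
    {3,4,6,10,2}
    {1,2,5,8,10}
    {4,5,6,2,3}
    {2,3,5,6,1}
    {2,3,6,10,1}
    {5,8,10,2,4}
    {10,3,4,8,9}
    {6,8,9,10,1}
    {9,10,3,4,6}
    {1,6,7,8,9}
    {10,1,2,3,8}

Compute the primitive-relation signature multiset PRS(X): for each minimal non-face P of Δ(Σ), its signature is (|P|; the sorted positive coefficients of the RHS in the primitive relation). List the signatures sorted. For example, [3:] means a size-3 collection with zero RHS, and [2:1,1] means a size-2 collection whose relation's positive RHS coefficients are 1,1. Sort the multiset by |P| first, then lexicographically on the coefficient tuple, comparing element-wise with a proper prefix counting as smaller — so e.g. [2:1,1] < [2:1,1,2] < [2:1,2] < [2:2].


Σ has 12 primitive collections:

  P={1,4}:  v_{1} + v_{4} = v_{8}  →  sig = [2:1]
  P={2,7}:  v_{2} + v_{7} = v_{1}  →  sig = [2:1]
  P={2,9}:  v_{2} + v_{9} = v_{8} + v_{10}  →  sig = [2:1,1]
  P={5,7}:  v_{5} + v_{7} = v_{1} + v_{6} + v_{8}  →  sig = [2:1,1,1]
  P={5,9}:  v_{5} + v_{9} = v_{6} + 2·v_{8} + v_{10}  →  sig = [2:1,1,2]
  P={2,6,8}:  v_{2} + v_{6} + v_{8} = v_{5}  →  sig = [3:1]
  P={3,5,10}:  v_{3} + v_{5} + v_{10} = v_{2}  →  sig = [3:1]
  P={4,7,10}:  v_{4} + v_{7} + v_{10} = v_{9}  →  sig = [3:1]
  P={7,8,10}:  v_{7} + v_{8} + v_{10} = v_{1} + v_{9}  →  sig = [3:1,1]
  P={3,6,8,10}:  v_{3} + v_{6} + v_{8} + v_{10} = 0  →  sig = [4:]
  P={1,3,6,9}:  v_{1} + v_{3} + v_{6} + v_{9} = v_{7}  →  sig = [4:1]
  P={3,6,8,9}:  v_{3} + v_{6} + v_{8} + v_{9} = v_{4} + v_{7}  →  sig = [4:1,1]

Signatures (|P|; sorted positive RHS coefficients), sorted:
[[2:1], [2:1], [2:1,1], [2:1,1,1], [2:1,1,2], [3:1], [3:1], [3:1], [3:1,1], [4:], [4:1], [4:1,1]]


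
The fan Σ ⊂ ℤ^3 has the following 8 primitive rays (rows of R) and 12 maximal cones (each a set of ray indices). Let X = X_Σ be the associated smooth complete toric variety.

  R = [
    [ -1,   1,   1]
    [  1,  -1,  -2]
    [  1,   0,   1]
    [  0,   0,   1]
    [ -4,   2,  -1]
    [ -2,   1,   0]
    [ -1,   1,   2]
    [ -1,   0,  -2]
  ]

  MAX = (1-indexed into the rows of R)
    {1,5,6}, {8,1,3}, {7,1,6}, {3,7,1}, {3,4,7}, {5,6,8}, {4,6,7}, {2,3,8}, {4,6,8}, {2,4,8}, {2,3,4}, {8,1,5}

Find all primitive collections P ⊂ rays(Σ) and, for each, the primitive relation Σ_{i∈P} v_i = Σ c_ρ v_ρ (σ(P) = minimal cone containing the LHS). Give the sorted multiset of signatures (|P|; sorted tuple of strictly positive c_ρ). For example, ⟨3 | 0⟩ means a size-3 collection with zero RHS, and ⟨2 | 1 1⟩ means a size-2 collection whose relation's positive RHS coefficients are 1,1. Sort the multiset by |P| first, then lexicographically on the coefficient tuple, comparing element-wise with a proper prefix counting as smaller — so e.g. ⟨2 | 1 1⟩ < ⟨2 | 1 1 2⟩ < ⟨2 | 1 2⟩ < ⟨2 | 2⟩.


12 collections generate NE(X_Σ); each relation:

  P={2,7}:  v_{2} + v_{7} = 0  ⇒ sig = ⟨2 | 0⟩
  P={1,4}:  v_{1} + v_{4} = v_{7}  ⇒ sig = ⟨2 | 1⟩
  P={2,6}:  v_{2} + v_{6} = v_{8}  ⇒ sig = ⟨2 | 1⟩
  P={3,6}:  v_{3} + v_{6} = v_{1}  ⇒ sig = ⟨2 | 1⟩
  P={7,8}:  v_{7} + v_{8} = v_{6}  ⇒ sig = ⟨2 | 1⟩
  P={1,2}:  v_{1} + v_{2} = v_{3} + v_{8}  ⇒ sig = ⟨2 | 1 1⟩
  P={2,5}:  v_{2} + v_{5} = v_{1} + 2·v_{8}  ⇒ sig = ⟨2 | 1 2⟩
  P={3,5}:  v_{3} + v_{5} = 2·v_{1} + v_{8}  ⇒ sig = ⟨2 | 1 2⟩
  P={5,7}:  v_{5} + v_{7} = v_{1} + 2·v_{6}  ⇒ sig = ⟨2 | 1 2⟩
  P={4,5}:  v_{4} + v_{5} = 2·v_{6}  ⇒ sig = ⟨2 | 2⟩
  P={3,4,8}:  v_{3} + v_{4} + v_{8} = 0  ⇒ sig = ⟨3 | 0⟩
  P={1,6,8}:  v_{1} + v_{6} + v_{8} = v_{5}  ⇒ sig = ⟨3 | 1⟩

Hence PRS(X_Σ) =
    ⟨2 | 0⟩
    ⟨2 | 1⟩
    ⟨2 | 1⟩
    ⟨2 | 1⟩
    ⟨2 | 1⟩
    ⟨2 | 1 1⟩
    ⟨2 | 1 2⟩
    ⟨2 | 1 2⟩
    ⟨2 | 1 2⟩
    ⟨2 | 2⟩
    ⟨3 | 0⟩
    ⟨3 | 1⟩


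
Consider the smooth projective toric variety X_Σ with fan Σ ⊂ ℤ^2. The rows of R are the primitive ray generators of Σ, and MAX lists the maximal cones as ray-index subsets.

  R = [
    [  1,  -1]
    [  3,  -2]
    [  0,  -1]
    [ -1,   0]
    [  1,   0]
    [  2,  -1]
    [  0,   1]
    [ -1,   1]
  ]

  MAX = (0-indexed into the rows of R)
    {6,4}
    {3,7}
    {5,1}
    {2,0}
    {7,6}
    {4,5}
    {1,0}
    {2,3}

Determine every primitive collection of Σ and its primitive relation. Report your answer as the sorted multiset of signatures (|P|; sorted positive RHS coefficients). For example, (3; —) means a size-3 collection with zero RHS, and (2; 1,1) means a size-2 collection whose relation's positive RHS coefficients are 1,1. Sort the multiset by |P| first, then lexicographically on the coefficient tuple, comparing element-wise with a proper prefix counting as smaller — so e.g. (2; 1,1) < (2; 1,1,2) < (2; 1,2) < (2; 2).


The 20 primitive collections of Σ (r=8, n=2):

  P = {0,7}:  v_{0} + v_{7} = 0 — sig = (2; —)
  P = {2,6}:  v_{2} + v_{6} = 0 — sig = (2; —)
  P = {3,4}:  v_{3} + v_{4} = 0 — sig = (2; —)
  P = {0,3}:  v_{0} + v_{3} = v_{2} — sig = (2; 1)
  P = {0,4}:  v_{0} + v_{4} = v_{5} — sig = (2; 1)
  P = {0,5}:  v_{0} + v_{5} = v_{1} — sig = (2; 1)
  P = {0,6}:  v_{0} + v_{6} = v_{4} — sig = (2; 1)
  P = {1,7}:  v_{1} + v_{7} = v_{5} — sig = (2; 1)
  P = {2,4}:  v_{2} + v_{4} = v_{0} — sig = (2; 1)
  P = {2,7}:  v_{2} + v_{7} = v_{3} — sig = (2; 1)
  P = {3,5}:  v_{3} + v_{5} = v_{0} — sig = (2; 1)
  P = {3,6}:  v_{3} + v_{6} = v_{7} — sig = (2; 1)
  P = {4,7}:  v_{4} + v_{7} = v_{6} — sig = (2; 1)
  P = {5,7}:  v_{5} + v_{7} = v_{4} — sig = (2; 1)
  P = {1,6}:  v_{1} + v_{6} = v_{4} + v_{5} — sig = (2; 1,1)
  P = {1,3}:  v_{1} + v_{3} = 2·v_{0} — sig = (2; 2)
  P = {1,4}:  v_{1} + v_{4} = 2·v_{5} — sig = (2; 2)
  P = {2,5}:  v_{2} + v_{5} = 2·v_{0} — sig = (2; 2)
  P = {5,6}:  v_{5} + v_{6} = 2·v_{4} — sig = (2; 2)
  P = {1,2}:  v_{1} + v_{2} = 3·v_{0} — sig = (2; 3)

so the primitive-relation signature multiset is
    |P|=2: 20 collections, coeffs (), (), (), (1), (1), (1), (1), (1), (1), (1), (1), (1), (1), (1), (1,1), (2), (2), (2), (2), (3)


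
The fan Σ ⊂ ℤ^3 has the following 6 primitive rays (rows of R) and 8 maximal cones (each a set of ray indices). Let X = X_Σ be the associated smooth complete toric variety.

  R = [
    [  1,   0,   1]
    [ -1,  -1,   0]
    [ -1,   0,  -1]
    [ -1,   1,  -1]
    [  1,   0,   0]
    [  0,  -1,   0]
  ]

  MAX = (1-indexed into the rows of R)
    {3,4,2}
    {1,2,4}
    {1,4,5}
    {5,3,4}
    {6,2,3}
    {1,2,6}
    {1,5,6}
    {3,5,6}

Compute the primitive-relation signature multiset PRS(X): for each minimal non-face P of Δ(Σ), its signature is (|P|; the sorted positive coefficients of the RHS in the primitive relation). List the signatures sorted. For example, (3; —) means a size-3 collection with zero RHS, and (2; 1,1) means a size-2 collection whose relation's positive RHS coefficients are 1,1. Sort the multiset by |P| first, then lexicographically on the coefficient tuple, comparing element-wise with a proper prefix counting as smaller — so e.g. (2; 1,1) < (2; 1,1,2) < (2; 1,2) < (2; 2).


Primitive collections (3):

  {1,3}:  v_{1} + v_{3} = 0 ; sig = (2; —)
  {2,5}:  v_{2} + v_{5} = v_{6} ; sig = (2; 1)
  {4,6}:  v_{4} + v_{6} = v_{3} ; sig = (2; 1)

Signatures (|P|; sorted positive RHS coefficients), sorted:
    |P|=2: 3 collections, coeffs (), (1), (1)


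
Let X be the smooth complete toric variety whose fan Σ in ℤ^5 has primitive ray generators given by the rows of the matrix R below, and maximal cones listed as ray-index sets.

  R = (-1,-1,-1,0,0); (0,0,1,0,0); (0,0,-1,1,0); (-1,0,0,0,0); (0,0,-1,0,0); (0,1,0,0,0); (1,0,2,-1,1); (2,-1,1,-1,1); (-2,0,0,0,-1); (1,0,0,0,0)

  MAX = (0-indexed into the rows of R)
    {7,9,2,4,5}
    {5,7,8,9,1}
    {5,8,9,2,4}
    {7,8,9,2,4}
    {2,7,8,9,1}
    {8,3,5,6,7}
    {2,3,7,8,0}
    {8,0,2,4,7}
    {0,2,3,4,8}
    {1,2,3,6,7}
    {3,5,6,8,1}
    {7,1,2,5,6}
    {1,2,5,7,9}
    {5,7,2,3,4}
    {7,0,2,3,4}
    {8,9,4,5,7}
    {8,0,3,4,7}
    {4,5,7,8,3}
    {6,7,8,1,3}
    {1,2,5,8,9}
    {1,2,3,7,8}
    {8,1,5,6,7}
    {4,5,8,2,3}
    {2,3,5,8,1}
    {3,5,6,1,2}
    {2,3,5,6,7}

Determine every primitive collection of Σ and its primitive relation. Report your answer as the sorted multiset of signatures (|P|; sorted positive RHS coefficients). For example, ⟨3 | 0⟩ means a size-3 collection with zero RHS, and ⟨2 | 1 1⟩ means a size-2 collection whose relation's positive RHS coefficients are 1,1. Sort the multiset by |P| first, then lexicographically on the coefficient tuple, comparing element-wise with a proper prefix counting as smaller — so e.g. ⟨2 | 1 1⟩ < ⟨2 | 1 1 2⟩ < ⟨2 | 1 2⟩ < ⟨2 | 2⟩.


Minimal non-faces — 12 found among 10 rays, 26 max cones:

  P={1,4}:  v_{1} + v_{4} = 0 — sig = ⟨2 | 0⟩
  P={3,9}:  v_{3} + v_{9} = 0 — sig = ⟨2 | 0⟩
  P={0,5}:  v_{0} + v_{5} = v_{3} + v_{4} — sig = ⟨2 | 1 1⟩
  P={4,6}:  v_{4} + v_{6} = v_{3} + v_{5} + v_{7} — sig = ⟨2 | 1 1 1⟩
  P={6,9}:  v_{6} + v_{9} = v_{1} + v_{5} + v_{7} — sig = ⟨2 | 1 1 1⟩
  P={0,1}:  v_{0} + v_{1} = v_{2} + v_{3} + v_{7} + v_{8} — sig = ⟨2 | 1 1 1 1⟩
  P={0,9}:  v_{0} + v_{9} = v_{2} + v_{4} + v_{7} + v_{8} — sig = ⟨2 | 1 1 1 1⟩
  P={0,6}:  v_{0} + v_{6} = 2·v_{3} + v_{7} — sig = ⟨2 | 1 2⟩
  P={2,6,8}:  v_{2} + v_{6} + v_{8} = v_{1} + v_{3} — sig = ⟨3 | 1 1⟩
  P={2,5,7,8}:  v_{2} + v_{5} + v_{7} + v_{8} = 0 — sig = ⟨4 | 0⟩
  P={1,3,5,7}:  v_{1} + v_{3} + v_{5} + v_{7} = v_{6} — sig = ⟨4 | 1⟩
  P={2,3,4,7,8}:  v_{2} + v_{3} + v_{4} + v_{7} + v_{8} = v_{0} — sig = ⟨5 | 1⟩

so the primitive-relation signature multiset is
    |P|=2: 8 collections, coeffs (), (), (1,1), (1,1,1), (1,1,1), (1,1,1,1), (1,1,1,1), (1,2)
    |P|=3: 1 collection, coeffs (1,1)
    |P|=4: 2 collections, coeffs (), (1)
    |P|=5: 1 collection, coeffs (1)


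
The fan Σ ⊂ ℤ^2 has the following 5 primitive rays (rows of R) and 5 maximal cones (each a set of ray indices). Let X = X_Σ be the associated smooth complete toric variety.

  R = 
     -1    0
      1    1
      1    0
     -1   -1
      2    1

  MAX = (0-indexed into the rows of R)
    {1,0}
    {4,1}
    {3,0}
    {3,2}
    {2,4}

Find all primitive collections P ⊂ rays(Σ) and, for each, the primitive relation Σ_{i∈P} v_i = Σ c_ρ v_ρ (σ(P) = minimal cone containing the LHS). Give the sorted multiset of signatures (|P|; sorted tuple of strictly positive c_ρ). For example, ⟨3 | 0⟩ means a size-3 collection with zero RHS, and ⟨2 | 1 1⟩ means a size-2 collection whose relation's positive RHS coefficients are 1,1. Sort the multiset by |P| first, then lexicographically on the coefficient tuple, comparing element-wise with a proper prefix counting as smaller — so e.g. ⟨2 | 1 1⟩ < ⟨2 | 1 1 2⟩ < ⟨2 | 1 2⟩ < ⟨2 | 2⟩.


The 5 primitive collections of Σ (r=5, n=2):

  P = {0,2}:  v_{0} + v_{2} = 0  so sig = ⟨2 | 0⟩
  P = {1,3}:  v_{1} + v_{3} = 0  so sig = ⟨2 | 0⟩
  P = {0,4}:  v_{0} + v_{4} = v_{1}  so sig = ⟨2 | 1⟩
  P = {1,2}:  v_{1} + v_{2} = v_{4}  so sig = ⟨2 | 1⟩
  P = {3,4}:  v_{3} + v_{4} = v_{2}  so sig = ⟨2 | 1⟩

Sorted signature multiset PRS(X):
    ⟨2 | 0⟩
    ⟨2 | 0⟩
    ⟨2 | 1⟩
    ⟨2 | 1⟩
    ⟨2 | 1⟩


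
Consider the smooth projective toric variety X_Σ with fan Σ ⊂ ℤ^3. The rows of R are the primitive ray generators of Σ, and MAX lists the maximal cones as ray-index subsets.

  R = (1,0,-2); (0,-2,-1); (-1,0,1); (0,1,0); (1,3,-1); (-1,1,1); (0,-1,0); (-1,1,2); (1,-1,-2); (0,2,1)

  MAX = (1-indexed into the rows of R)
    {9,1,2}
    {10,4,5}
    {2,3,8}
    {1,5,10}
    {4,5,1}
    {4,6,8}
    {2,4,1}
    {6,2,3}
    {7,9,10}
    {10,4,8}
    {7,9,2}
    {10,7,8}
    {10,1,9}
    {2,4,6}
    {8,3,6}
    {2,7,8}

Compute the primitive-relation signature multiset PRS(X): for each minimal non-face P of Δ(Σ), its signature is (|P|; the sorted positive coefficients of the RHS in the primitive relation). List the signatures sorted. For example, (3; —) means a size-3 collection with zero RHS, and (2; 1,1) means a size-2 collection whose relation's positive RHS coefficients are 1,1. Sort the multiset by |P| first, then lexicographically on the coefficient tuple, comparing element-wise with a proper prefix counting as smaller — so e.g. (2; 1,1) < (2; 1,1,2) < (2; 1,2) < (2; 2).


The 24 primitive collections of Σ (r=10, n=3):

  P = {2,10}:  v_{2} + v_{10} = 0 — sig = (2; —)
  P = {4,7}:  v_{4} + v_{7} = 0 — sig = (2; —)
  P = {8,9}:  v_{8} + v_{9} = 0 — sig = (2; —)
  P = {1,7}:  v_{1} + v_{7} = v_{9} — sig = (2; 1)
  P = {1,8}:  v_{1} + v_{8} = v_{4} — sig = (2; 1)
  P = {3,4}:  v_{3} + v_{4} = v_{6} — sig = (2; 1)
  P = {4,9}:  v_{4} + v_{9} = v_{1} — sig = (2; 1)
  P = {6,7}:  v_{6} + v_{7} = v_{3} — sig = (2; 1)
  P = {2,5}:  v_{2} + v_{5} = v_{1} + v_{4} — sig = (2; 1,1)
  P = {3,7}:  v_{3} + v_{7} = v_{2} + v_{8} — sig = (2; 1,1)
  P = {3,9}:  v_{3} + v_{9} = v_{2} + v_{4} — sig = (2; 1,1)
  P = {3,10}:  v_{3} + v_{10} = v_{4} + v_{8} — sig = (2; 1,1)
  P = {5,7}:  v_{5} + v_{7} = v_{1} + v_{10} — sig = (2; 1,1)
  P = {1,3}:  v_{1} + v_{3} = v_{2} + 2·v_{4} — sig = (2; 1,2)
  P = {5,8}:  v_{5} + v_{8} = 2·v_{4} + v_{10} — sig = (2; 1,2)
  P = {5,9}:  v_{5} + v_{9} = 2·v_{1} + v_{10} — sig = (2; 1,2)
  P = {6,9}:  v_{6} + v_{9} = v_{2} + 2·v_{4} — sig = (2; 1,2)
  P = {6,10}:  v_{6} + v_{10} = 2·v_{4} + v_{8} — sig = (2; 1,2)
  P = {1,6}:  v_{1} + v_{6} = v_{2} + 3·v_{4} — sig = (2; 1,3)
  P = {3,5}:  v_{3} + v_{5} = 3·v_{4} — sig = (2; 3)
  P = {5,6}:  v_{5} + v_{6} = 4·v_{4} — sig = (2; 4)
  P = {1,4,10}:  v_{1} + v_{4} + v_{10} = v_{5} — sig = (3; 1)
  P = {2,4,8}:  v_{2} + v_{4} + v_{8} = v_{3} — sig = (3; 1)
  P = {2,6,8}:  v_{2} + v_{6} + v_{8} = 2·v_{3} — sig = (3; 2)

so the primitive-relation signature multiset is
    |P|=2: 21 collections, coeffs (), (), (), (1), (1), (1), (1), (1), (1,1), (1,1), (1,1), (1,1), (1,1), (1,2), (1,2), (1,2), (1,2), (1,2), (1,3), (3), (4)
    |P|=3: 3 collections, coeffs (1), (1), (2)


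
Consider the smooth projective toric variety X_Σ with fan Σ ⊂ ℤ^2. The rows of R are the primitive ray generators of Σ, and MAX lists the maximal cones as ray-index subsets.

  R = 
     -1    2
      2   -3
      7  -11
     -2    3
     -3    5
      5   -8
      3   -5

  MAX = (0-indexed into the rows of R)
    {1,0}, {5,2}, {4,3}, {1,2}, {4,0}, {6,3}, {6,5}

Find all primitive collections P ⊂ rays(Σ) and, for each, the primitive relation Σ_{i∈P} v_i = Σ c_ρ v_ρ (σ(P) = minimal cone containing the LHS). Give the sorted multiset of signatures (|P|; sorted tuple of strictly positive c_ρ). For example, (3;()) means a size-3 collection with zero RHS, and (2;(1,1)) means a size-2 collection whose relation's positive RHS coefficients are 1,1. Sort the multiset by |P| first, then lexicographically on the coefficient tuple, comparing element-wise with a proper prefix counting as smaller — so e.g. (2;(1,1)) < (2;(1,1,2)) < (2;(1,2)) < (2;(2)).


Minimal non-faces — 14 found among 7 rays, 7 max cones:

  P = {1,3}:  v_{1} + v_{3} = 0  →  sig = (2;())
  P = {4,6}:  v_{4} + v_{6} = 0  →  sig = (2;())
  P = {0,3}:  v_{0} + v_{3} = v_{4}  →  sig = (2;(1))
  P = {0,6}:  v_{0} + v_{6} = v_{1}  →  sig = (2;(1))
  P = {1,4}:  v_{1} + v_{4} = v_{0}  →  sig = (2;(1))
  P = {1,5}:  v_{1} + v_{5} = v_{2}  →  sig = (2;(1))
  P = {1,6}:  v_{1} + v_{6} = v_{5}  →  sig = (2;(1))
  P = {2,3}:  v_{2} + v_{3} = v_{5}  →  sig = (2;(1))
  P = {3,5}:  v_{3} + v_{5} = v_{6}  →  sig = (2;(1))
  P = {4,5}:  v_{4} + v_{5} = v_{1}  →  sig = (2;(1))
  P = {0,5}:  v_{0} + v_{5} = 2·v_{1}  →  sig = (2;(2))
  P = {2,4}:  v_{2} + v_{4} = 2·v_{1}  →  sig = (2;(2))
  P = {2,6}:  v_{2} + v_{6} = 2·v_{5}  →  sig = (2;(2))
  P = {0,2}:  v_{0} + v_{2} = 3·v_{1}  →  sig = (2;(3))

Signatures (|P|; sorted positive RHS coefficients), sorted:
{ (2;()) ×2,  (2;(1)) ×8,  (2;(2)) ×3,  (2;(3)) }


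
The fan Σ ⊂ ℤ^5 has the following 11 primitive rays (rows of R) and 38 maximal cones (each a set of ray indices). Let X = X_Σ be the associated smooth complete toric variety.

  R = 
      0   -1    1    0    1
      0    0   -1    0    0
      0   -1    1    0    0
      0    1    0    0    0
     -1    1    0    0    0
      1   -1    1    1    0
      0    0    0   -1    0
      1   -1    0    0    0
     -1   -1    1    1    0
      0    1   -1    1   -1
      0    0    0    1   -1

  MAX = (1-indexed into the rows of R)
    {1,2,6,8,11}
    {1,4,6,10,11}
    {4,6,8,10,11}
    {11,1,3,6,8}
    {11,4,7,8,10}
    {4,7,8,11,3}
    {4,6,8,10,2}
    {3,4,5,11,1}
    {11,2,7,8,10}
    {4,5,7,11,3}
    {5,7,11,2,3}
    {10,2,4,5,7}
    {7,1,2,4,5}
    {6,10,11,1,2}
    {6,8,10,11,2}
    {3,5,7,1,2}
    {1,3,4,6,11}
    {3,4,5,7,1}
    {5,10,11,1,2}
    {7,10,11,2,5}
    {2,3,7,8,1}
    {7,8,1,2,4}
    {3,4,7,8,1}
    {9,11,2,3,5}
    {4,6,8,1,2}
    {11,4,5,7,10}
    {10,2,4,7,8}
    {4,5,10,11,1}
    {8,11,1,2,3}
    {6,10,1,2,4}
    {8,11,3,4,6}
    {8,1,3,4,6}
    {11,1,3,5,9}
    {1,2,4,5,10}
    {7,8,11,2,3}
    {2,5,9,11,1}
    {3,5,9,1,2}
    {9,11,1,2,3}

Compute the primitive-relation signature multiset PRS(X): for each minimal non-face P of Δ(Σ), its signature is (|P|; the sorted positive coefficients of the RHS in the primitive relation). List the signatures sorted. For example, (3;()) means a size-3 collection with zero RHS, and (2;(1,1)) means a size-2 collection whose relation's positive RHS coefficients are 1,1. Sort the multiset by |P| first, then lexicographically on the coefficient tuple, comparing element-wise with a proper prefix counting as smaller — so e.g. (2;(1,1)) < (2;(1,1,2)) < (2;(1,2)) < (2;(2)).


The 17 primitive collections of Σ (r=11, n=5):

  P={5,8}:  v_{5} + v_{8} = 0  ⇒ sig = (2;())
  P={3,10}:  v_{3} + v_{10} = v_{11}  ⇒ sig = (2;(1))
  P={4,9}:  v_{4} + v_{9} = v_{1} + v_{5} + v_{11}  ⇒ sig = (2;(1,1,1))
  P={5,6}:  v_{5} + v_{6} = v_{1} + v_{4} + v_{11}  ⇒ sig = (2;(1,1,1))
  P={6,7}:  v_{6} + v_{7} = v_{3} + v_{4} + v_{8}  ⇒ sig = (2;(1,1,1))
  P={8,9}:  v_{8} + v_{9} = v_{1} + v_{2} + v_{3} + v_{11}  ⇒ sig = (2;(1,1,1,1))
  P={9,10}:  v_{9} + v_{10} = v_{1} + v_{2} + v_{5} + 2·v_{11}  ⇒ sig = (2;(1,1,1,2))
  P={7,9}:  v_{7} + v_{9} = v_{2} + 2·v_{3} + v_{5}  ⇒ sig = (2;(1,1,2))
  P={6,9}:  v_{6} + v_{9} = 2·v_{1} + 2·v_{11}  ⇒ sig = (2;(2,2))
  P={1,7,10}:  v_{1} + v_{7} + v_{10} = 0  ⇒ sig = (3;())
  P={2,3,4}:  v_{2} + v_{3} + v_{4} = 0  ⇒ sig = (3;())
  P={1,7,11}:  v_{1} + v_{7} + v_{11} = v_{3}  ⇒ sig = (3;(1))
  P={2,4,11}:  v_{2} + v_{4} + v_{11} = v_{10}  ⇒ sig = (3;(1))
  P={1,8,10}:  v_{1} + v_{8} + v_{10} = v_{2} + v_{6}  ⇒ sig = (3;(1,1))
  P={2,3,6}:  v_{2} + v_{3} + v_{6} = v_{1} + v_{8} + v_{11}  ⇒ sig = (3;(1,1,1))
  P={1,4,8,11}:  v_{1} + v_{4} + v_{8} + v_{11} = v_{6}  ⇒ sig = (4;(1))
  P={1,2,3,5,11}:  v_{1} + v_{2} + v_{3} + v_{5} + v_{11} = v_{9}  ⇒ sig = (5;(1))

Sorted signature multiset PRS(X):
[(2;()), (2;(1)), (2;(1,1,1)), (2;(1,1,1)), (2;(1,1,1)), (2;(1,1,1,1)), (2;(1,1,1,2)), (2;(1,1,2)), (2;(2,2)), (3;()), (3;()), (3;(1)), (3;(1)), (3;(1,1)), (3;(1,1,1)), (4;(1)), (5;(1))]


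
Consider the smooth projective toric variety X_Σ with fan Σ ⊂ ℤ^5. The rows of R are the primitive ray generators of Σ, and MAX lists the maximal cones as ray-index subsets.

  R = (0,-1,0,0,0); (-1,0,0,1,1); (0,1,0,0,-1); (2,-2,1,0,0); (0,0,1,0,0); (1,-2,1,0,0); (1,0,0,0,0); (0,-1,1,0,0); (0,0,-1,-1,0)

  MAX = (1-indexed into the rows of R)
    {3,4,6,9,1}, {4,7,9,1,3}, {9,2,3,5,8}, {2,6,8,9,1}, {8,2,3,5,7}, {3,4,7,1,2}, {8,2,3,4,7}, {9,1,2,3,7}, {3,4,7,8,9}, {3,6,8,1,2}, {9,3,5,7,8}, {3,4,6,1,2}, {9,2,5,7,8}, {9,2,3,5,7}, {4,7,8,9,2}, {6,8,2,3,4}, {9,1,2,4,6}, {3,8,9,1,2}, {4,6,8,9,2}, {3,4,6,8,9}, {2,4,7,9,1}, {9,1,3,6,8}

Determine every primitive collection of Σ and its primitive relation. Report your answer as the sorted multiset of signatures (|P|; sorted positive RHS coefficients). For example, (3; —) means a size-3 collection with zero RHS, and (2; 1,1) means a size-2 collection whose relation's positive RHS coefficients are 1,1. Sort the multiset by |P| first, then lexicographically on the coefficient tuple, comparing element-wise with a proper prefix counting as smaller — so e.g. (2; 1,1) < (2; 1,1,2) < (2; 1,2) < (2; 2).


Primitive collections (9):

  P = {1,5}:  v_{1} + v_{5} = v_{8}  ⇒ sig = (2; 1)
  P = {6,7}:  v_{6} + v_{7} = v_{4}  ⇒ sig = (2; 1)
  P = {5,6}:  v_{5} + v_{6} = v_{7} + 2·v_{8}  ⇒ sig = (2; 1,2)
  P = {4,5}:  v_{4} + v_{5} = 2·v_{7} + 2·v_{8}  ⇒ sig = (2; 2,2)
  P = {1,7,8}:  v_{1} + v_{7} + v_{8} = v_{6}  ⇒ sig = (3; 1)
  P = {1,4,8}:  v_{1} + v_{4} + v_{8} = 2·v_{6}  ⇒ sig = (3; 2)
  P = {2,3,6,9}:  v_{2} + v_{3} + v_{6} + v_{9} = v_{1}  ⇒ sig = (4; 1)
  P = {2,3,4,9}:  v_{2} + v_{3} + v_{4} + v_{9} = v_{1} + v_{7}  ⇒ sig = (4; 1,1)
  P = {2,3,7,8,9}:  v_{2} + v_{3} + v_{7} + v_{8} + v_{9} = 0  ⇒ sig = (5; —)

Hence PRS(X_Σ) =
[(2; 1), (2; 1), (2; 1,2), (2; 2,2), (3; 1), (3; 2), (4; 1), (4; 1,1), (5; —)]


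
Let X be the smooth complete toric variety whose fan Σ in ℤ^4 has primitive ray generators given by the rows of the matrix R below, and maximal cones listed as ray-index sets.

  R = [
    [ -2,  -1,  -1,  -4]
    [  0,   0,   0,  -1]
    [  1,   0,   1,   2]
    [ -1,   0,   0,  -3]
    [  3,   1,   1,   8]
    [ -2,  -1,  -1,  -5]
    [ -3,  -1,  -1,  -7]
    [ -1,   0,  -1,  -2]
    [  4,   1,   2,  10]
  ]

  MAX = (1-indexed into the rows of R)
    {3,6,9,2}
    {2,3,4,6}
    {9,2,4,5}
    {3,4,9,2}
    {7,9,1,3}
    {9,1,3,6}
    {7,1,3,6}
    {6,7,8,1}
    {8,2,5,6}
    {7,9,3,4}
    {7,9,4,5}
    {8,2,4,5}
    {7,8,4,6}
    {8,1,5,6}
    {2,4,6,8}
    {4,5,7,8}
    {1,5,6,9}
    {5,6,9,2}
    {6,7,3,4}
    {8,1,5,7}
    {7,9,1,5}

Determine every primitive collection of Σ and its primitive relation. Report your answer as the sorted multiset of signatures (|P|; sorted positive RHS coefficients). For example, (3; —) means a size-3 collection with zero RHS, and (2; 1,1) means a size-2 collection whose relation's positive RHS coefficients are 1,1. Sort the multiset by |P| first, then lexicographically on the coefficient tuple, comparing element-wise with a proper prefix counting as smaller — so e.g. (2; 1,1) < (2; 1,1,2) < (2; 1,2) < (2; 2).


Δ(Σ) — 9 vertices, 10 min non-faces:

  P = {3,8}:  v_{3} + v_{8} = 0  ⇒ sig = (2; —)
  P = {1,2}:  v_{1} + v_{2} = v_{6}  ⇒ sig = (2; 1)
  P = {1,4}:  v_{1} + v_{4} = v_{7}  ⇒ sig = (2; 1)
  P = {3,5}:  v_{3} + v_{5} = v_{9}  ⇒ sig = (2; 1)
  P = {8,9}:  v_{8} + v_{9} = v_{5}  ⇒ sig = (2; 1)
  P = {2,7}:  v_{2} + v_{7} = v_{4} + v_{6}  ⇒ sig = (2; 1,1)
  P = {4,5,6}:  v_{4} + v_{5} + v_{6} = 0  ⇒ sig = (3; —)
  P = {4,6,9}:  v_{4} + v_{6} + v_{9} = v_{3}  ⇒ sig = (3; 1)
  P = {5,6,7}:  v_{5} + v_{6} + v_{7} = v_{1}  ⇒ sig = (3; 1)
  P = {6,7,9}:  v_{6} + v_{7} + v_{9} = v_{1} + v_{3}  ⇒ sig = (3; 1,1)

Sorted signature multiset PRS(X):
    |P|=2: 6 collections, coeffs (), (1), (1), (1), (1), (1,1)
    |P|=3: 4 collections, coeffs (), (1), (1), (1,1)


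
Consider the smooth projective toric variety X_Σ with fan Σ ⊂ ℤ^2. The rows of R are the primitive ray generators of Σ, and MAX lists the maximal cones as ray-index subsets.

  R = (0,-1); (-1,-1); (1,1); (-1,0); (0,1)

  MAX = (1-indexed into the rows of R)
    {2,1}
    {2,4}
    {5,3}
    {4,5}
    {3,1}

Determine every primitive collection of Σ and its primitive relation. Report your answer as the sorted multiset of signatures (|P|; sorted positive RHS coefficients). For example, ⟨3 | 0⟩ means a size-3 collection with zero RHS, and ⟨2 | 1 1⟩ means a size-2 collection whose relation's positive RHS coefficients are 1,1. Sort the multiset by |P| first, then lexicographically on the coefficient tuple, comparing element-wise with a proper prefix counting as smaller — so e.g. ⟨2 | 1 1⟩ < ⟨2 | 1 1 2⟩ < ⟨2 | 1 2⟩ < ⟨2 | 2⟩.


|primitive collections| = 5. Relations:

  P = {1,5}:  v_{1} + v_{5} = 0  so sig = ⟨2 | 0⟩
  P = {2,3}:  v_{2} + v_{3} = 0  so sig = ⟨2 | 0⟩
  P = {1,4}:  v_{1} + v_{4} = v_{2}  so sig = ⟨2 | 1⟩
  P = {2,5}:  v_{2} + v_{5} = v_{4}  so sig = ⟨2 | 1⟩
  P = {3,4}:  v_{3} + v_{4} = v_{5}  so sig = ⟨2 | 1⟩

Signatures (|P|; sorted positive RHS coefficients), sorted:
    ⟨2 | 0⟩
    ⟨2 | 0⟩
    ⟨2 | 1⟩
    ⟨2 | 1⟩
    ⟨2 | 1⟩


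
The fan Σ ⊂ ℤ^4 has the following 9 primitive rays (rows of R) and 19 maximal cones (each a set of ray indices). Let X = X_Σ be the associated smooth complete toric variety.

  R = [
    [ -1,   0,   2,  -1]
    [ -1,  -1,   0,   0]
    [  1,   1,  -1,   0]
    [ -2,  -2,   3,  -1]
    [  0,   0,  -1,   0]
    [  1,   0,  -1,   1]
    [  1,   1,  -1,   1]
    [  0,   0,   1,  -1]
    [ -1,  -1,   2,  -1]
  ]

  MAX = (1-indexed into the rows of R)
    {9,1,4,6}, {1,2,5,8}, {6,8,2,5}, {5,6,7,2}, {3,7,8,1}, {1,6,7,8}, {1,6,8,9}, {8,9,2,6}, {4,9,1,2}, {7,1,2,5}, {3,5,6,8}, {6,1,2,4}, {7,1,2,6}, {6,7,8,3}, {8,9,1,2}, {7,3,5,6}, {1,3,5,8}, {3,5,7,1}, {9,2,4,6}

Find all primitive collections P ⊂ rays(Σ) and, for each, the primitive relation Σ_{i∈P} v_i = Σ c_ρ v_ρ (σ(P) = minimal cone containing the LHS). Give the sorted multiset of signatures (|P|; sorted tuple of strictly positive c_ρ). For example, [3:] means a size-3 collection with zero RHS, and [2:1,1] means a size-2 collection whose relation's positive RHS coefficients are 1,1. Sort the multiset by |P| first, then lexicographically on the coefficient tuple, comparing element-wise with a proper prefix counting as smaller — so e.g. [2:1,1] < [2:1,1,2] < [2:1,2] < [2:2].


14 minimal non-faces of Δ(Σ) (on 9 rays):

  P={2,3}:  v_{2} + v_{3} = v_{5} — sig = [2:1]
  P={3,4}:  v_{3} + v_{4} = v_{9} — sig = [2:1]
  P={3,9}:  v_{3} + v_{9} = v_{8} — sig = [2:1]
  P={4,5}:  v_{4} + v_{5} = v_{2} + v_{9} — sig = [2:1,1]
  P={5,9}:  v_{5} + v_{9} = v_{2} + v_{8} — sig = [2:1,1]
  P={7,9}:  v_{7} + v_{9} = v_{1} + v_{6} — sig = [2:1,1]
  P={4,7}:  v_{4} + v_{7} = 2·v_{1} + v_{2} + 2·v_{6} — sig = [2:1,2,2]
  P={4,8}:  v_{4} + v_{8} = 2·v_{9} — sig = [2:2]
  P={1,5,6}:  v_{1} + v_{5} + v_{6} = 0 — sig = [3:]
  P={2,7,8}:  v_{2} + v_{7} + v_{8} = 0 — sig = [3:]
  P={5,7,8}:  v_{5} + v_{7} + v_{8} = v_{3} — sig = [3:1]
  P={1,3,6}:  v_{1} + v_{3} + v_{6} = v_{7} + v_{8} — sig = [3:1,1]
  P={1,2,6,8}:  v_{1} + v_{2} + v_{6} + v_{8} = v_{9} — sig = [4:1]
  P={1,2,6,9}:  v_{1} + v_{2} + v_{6} + v_{9} = v_{4} — sig = [4:1]

Hence PRS(X_Σ) =
    [2:1]
    [2:1]
    [2:1]
    [2:1,1]
    [2:1,1]
    [2:1,1]
    [2:1,2,2]
    [2:2]
    [3:]
    [3:]
    [3:1]
    [3:1,1]
    [4:1]
    [4:1]


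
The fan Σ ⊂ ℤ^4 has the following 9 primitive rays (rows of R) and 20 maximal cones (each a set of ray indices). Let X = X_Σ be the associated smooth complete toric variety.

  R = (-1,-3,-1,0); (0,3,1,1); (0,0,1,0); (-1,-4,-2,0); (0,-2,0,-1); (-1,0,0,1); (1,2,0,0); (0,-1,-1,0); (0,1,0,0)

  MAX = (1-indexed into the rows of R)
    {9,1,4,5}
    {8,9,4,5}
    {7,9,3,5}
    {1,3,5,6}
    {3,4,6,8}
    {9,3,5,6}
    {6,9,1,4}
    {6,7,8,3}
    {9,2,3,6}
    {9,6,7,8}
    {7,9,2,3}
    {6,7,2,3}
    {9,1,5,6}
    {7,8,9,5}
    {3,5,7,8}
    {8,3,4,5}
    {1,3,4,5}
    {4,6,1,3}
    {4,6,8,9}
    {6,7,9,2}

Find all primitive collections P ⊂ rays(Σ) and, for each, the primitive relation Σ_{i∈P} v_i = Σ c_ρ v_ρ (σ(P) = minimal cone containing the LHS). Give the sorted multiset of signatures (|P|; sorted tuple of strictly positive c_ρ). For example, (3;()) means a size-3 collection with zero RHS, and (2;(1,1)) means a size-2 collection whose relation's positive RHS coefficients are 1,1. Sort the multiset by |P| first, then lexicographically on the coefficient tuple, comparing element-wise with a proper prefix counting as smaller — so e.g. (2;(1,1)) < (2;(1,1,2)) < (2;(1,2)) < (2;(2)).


|primitive collections| = 14. Relations:

  • {1,2}:  v_{1} + v_{2} = v_{6}  so sig = (2;(1))
  • {1,7}:  v_{1} + v_{7} = v_{8}  so sig = (2;(1))
  • {1,8}:  v_{1} + v_{8} = v_{4}  so sig = (2;(1))
  • {2,4}:  v_{2} + v_{4} = v_{6} + v_{8}  so sig = (2;(1,1))
  • {2,5}:  v_{2} + v_{5} = v_{3} + v_{9}  so sig = (2;(1,1))
  • {2,8}:  v_{2} + v_{8} = v_{6} + v_{7}  so sig = (2;(1,1))
  • {4,7}:  v_{4} + v_{7} = 2·v_{8}  so sig = (2;(2))
  • {3,8,9}:  v_{3} + v_{8} + v_{9} = 0  so sig = (3;())
  • {5,6,7}:  v_{5} + v_{6} + v_{7} = 0  so sig = (3;())
  • {3,4,9}:  v_{3} + v_{4} + v_{9} = v_{1}  so sig = (3;(1))
  • {5,6,8}:  v_{5} + v_{6} + v_{8} = v_{1}  so sig = (3;(1))
  • {1,3,9}:  v_{1} + v_{3} + v_{9} = v_{5} + v_{6}  so sig = (3;(1,1))
  • {4,5,6}:  v_{4} + v_{5} + v_{6} = 2·v_{1}  so sig = (3;(2))
  • {3,6,7,9}:  v_{3} + v_{6} + v_{7} + v_{9} = v_{2}  so sig = (4;(1))

Hence PRS(X_Σ) =
    |P|=2: 7 collections, coeffs (1), (1), (1), (1,1), (1,1), (1,1), (2)
    |P|=3: 6 collections, coeffs (), (), (1), (1), (1,1), (2)
    |P|=4: 1 collection, coeffs (1)


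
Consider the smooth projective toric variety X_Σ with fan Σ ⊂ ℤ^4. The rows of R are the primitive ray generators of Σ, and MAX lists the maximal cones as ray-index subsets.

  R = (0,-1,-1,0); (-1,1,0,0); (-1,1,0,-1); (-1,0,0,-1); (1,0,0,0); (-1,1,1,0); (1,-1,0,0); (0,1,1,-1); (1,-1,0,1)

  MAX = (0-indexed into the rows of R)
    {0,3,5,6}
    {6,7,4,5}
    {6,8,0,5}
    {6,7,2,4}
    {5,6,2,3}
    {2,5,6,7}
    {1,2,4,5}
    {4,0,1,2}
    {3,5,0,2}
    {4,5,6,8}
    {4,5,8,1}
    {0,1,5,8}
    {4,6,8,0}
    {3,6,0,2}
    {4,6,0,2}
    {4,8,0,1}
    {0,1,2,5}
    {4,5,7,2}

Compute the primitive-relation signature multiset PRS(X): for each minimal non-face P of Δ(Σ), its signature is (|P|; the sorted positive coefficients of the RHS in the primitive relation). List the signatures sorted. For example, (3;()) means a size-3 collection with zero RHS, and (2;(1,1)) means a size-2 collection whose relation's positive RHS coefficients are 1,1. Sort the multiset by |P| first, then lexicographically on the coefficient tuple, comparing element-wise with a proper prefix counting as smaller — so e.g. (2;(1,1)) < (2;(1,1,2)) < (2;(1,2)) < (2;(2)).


Σ has 12 primitive collections:

  P = {1,6}:  v_{1} + v_{6} = 0  so sig = (2;())
  P = {2,8}:  v_{2} + v_{8} = 0  so sig = (2;())
  P = {0,7}:  v_{0} + v_{7} = v_{2} + v_{6}  so sig = (2;(1,1))
  P = {3,4}:  v_{3} + v_{4} = v_{2} + v_{6}  so sig = (2;(1,1))
  P = {1,3}:  v_{1} + v_{3} = v_{0} + v_{2} + v_{5}  so sig = (2;(1,1,1))
  P = {1,7}:  v_{1} + v_{7} = v_{2} + v_{4} + v_{5}  so sig = (2;(1,1,1))
  P = {3,8}:  v_{3} + v_{8} = v_{0} + v_{5} + v_{6}  so sig = (2;(1,1,1))
  P = {7,8}:  v_{7} + v_{8} = v_{4} + v_{5} + v_{6}  so sig = (2;(1,1,1))
  P = {3,7}:  v_{3} + v_{7} = 2·v_{2} + v_{5} + 2·v_{6}  so sig = (2;(1,2,2))
  P = {0,4,5}:  v_{0} + v_{4} + v_{5} = 0  so sig = (3;())
  P = {0,2,5,6}:  v_{0} + v_{2} + v_{5} + v_{6} = v_{3}  so sig = (4;(1))
  P = {2,4,5,6}:  v_{2} + v_{4} + v_{5} + v_{6} = v_{7}  so sig = (4;(1))

Signatures (|P|; sorted positive RHS coefficients), sorted:
    |P|=2: 9 collections, coeffs (), (), (1,1), (1,1), (1,1,1), (1,1,1), (1,1,1), (1,1,1), (1,2,2)
    |P|=3: 1 collection, coeffs ()
    |P|=4: 2 collections, coeffs (1), (1)


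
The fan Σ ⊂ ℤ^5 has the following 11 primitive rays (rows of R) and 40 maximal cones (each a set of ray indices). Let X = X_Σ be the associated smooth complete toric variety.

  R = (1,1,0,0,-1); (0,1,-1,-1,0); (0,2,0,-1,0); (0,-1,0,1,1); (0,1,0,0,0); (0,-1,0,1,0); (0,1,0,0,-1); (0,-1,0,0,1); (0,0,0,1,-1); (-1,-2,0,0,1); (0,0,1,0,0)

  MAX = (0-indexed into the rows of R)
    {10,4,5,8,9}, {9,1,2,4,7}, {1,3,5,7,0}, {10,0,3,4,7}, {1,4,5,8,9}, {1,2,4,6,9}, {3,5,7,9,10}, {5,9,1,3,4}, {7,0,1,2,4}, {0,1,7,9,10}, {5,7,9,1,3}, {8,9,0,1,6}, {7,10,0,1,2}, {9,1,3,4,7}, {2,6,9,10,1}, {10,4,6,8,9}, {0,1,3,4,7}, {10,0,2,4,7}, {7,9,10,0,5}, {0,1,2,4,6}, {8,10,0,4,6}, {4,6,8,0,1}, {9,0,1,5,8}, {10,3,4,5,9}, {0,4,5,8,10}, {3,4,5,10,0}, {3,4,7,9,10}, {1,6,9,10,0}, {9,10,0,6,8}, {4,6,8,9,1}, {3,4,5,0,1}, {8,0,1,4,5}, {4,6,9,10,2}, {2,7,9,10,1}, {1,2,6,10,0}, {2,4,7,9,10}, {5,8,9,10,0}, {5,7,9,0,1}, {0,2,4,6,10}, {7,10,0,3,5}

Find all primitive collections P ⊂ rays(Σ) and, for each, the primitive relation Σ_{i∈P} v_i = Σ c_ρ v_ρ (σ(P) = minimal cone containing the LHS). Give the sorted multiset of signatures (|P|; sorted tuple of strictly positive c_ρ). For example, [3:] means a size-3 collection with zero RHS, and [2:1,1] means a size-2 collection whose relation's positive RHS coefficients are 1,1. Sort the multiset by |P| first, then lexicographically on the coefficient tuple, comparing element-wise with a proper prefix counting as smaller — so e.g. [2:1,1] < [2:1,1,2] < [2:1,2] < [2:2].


The 16 primitive collections of Σ (r=11, n=5):

  P = {6,7}:  v_{6} + v_{7} = 0 — sig = [2:]
  P = {2,5}:  v_{2} + v_{5} = v_{4} — sig = [2:1]
  P = {5,6}:  v_{5} + v_{6} = v_{8} — sig = [2:1]
  P = {7,8}:  v_{7} + v_{8} = v_{5} — sig = [2:1]
  P = {2,8}:  v_{2} + v_{8} = v_{4} + v_{6} — sig = [2:1,1]
  P = {3,6}:  v_{3} + v_{6} = v_{4} + v_{5} — sig = [2:1,1]
  P = {2,3}:  v_{2} + v_{3} = 2·v_{4} + v_{7} — sig = [2:1,2]
  P = {3,8}:  v_{3} + v_{8} = v_{4} + 2·v_{5} — sig = [2:1,2]
  P = {0,4,9}:  v_{0} + v_{4} + v_{9} = 0 — sig = [3:]
  P = {1,5,10}:  v_{1} + v_{5} + v_{10} = 0 — sig = [3:]
  P = {1,4,10}:  v_{1} + v_{4} + v_{10} = v_{2} — sig = [3:1]
  P = {1,8,10}:  v_{1} + v_{8} + v_{10} = v_{6} — sig = [3:1]
  P = {4,5,7}:  v_{4} + v_{5} + v_{7} = v_{3} — sig = [3:1]
  P = {0,2,9}:  v_{0} + v_{2} + v_{9} = v_{1} + v_{10} — sig = [3:1,1]
  P = {0,3,9}:  v_{0} + v_{3} + v_{9} = v_{5} + v_{7} — sig = [3:1,1]
  P = {1,3,10}:  v_{1} + v_{3} + v_{10} = v_{4} + v_{7} — sig = [3:1,1]

Sorted signature multiset PRS(X):
    |P|=2: 8 collections, coeffs (), (1), (1), (1), (1,1), (1,1), (1,2), (1,2)
    |P|=3: 8 collections, coeffs (), (), (1), (1), (1), (1,1), (1,1), (1,1)


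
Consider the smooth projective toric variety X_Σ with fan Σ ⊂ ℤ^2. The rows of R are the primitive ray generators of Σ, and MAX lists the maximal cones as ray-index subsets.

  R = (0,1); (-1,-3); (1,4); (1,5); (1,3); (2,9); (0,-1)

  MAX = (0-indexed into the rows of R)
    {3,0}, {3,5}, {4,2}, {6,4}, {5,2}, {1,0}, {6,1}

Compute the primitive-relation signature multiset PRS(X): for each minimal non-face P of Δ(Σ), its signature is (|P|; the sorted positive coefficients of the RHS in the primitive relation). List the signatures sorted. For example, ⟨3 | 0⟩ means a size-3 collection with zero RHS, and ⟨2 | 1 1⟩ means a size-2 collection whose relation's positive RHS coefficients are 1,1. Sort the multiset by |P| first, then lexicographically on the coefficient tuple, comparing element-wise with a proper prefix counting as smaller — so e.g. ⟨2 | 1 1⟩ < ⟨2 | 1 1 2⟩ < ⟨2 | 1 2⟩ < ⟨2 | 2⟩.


The 14 primitive collections of Σ (r=7, n=2):

  P={0,6}:  v_{0} + v_{6} = 0  →  sig = ⟨2 | 0⟩
  P={1,4}:  v_{1} + v_{4} = 0  →  sig = ⟨2 | 0⟩
  P={0,2}:  v_{0} + v_{2} = v_{3}  →  sig = ⟨2 | 1⟩
  P={0,4}:  v_{0} + v_{4} = v_{2}  →  sig = ⟨2 | 1⟩
  P={1,2}:  v_{1} + v_{2} = v_{0}  →  sig = ⟨2 | 1⟩
  P={2,3}:  v_{2} + v_{3} = v_{5}  →  sig = ⟨2 | 1⟩
  P={2,6}:  v_{2} + v_{6} = v_{4}  →  sig = ⟨2 | 1⟩
  P={3,6}:  v_{3} + v_{6} = v_{2}  →  sig = ⟨2 | 1⟩
  P={1,5}:  v_{1} + v_{5} = v_{0} + v_{3}  →  sig = ⟨2 | 1 1⟩
  P={0,5}:  v_{0} + v_{5} = 2·v_{3}  →  sig = ⟨2 | 2⟩
  P={1,3}:  v_{1} + v_{3} = 2·v_{0}  →  sig = ⟨2 | 2⟩
  P={3,4}:  v_{3} + v_{4} = 2·v_{2}  →  sig = ⟨2 | 2⟩
  P={5,6}:  v_{5} + v_{6} = 2·v_{2}  →  sig = ⟨2 | 2⟩
  P={4,5}:  v_{4} + v_{5} = 3·v_{2}  →  sig = ⟨2 | 3⟩

Hence PRS(X_Σ) =
    |P|=2: 14 collections, coeffs (), (), (1), (1), (1), (1), (1), (1), (1,1), (2), (2), (2), (2), (3)


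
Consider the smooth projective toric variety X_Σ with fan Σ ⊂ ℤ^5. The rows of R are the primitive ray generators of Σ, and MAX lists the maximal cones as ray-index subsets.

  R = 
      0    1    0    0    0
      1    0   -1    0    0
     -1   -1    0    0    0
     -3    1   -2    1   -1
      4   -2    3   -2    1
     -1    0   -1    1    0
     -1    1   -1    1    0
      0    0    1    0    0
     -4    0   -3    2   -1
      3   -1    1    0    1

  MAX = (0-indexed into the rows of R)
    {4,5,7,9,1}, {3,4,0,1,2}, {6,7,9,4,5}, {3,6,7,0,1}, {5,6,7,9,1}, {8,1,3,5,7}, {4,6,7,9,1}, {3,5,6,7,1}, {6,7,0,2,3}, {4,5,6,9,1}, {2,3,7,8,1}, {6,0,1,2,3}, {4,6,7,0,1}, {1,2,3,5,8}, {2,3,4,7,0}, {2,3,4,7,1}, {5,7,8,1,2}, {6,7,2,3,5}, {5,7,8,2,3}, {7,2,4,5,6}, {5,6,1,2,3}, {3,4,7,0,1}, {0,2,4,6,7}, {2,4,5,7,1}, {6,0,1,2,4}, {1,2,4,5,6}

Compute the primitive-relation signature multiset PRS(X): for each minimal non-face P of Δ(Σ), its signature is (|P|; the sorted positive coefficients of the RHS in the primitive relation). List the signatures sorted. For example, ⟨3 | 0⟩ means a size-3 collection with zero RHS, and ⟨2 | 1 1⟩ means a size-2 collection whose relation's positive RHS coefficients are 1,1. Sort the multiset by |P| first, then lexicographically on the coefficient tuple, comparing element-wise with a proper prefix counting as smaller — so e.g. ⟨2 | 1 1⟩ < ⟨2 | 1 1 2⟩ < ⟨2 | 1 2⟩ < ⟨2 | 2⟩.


Minimal non-faces — 14 found among 10 rays, 26 max cones:

  {0,5}:  v_{0} + v_{5} = v_{6}  →  sig = ⟨2 | 1⟩
  {0,8}:  v_{0} + v_{8} = v_{3} + v_{5}  →  sig = ⟨2 | 1 1⟩
  {3,9}:  v_{3} + v_{9} = v_{1} + v_{5} + v_{7}  →  sig = ⟨2 | 1 1 1⟩
  {0,9}:  v_{0} + v_{9} = v_{1} + v_{4} + 2·v_{6} + v_{7}  →  sig = ⟨2 | 1 1 1 2⟩
  {2,9}:  v_{2} + v_{9} = v_{4} + 2·v_{5}  →  sig = ⟨2 | 1 2⟩
  {6,8}:  v_{6} + v_{8} = v_{3} + 2·v_{5}  →  sig = ⟨2 | 1 2⟩
  {8,9}:  v_{8} + v_{9} = 2·v_{1} + v_{2} + 2·v_{5} + 2·v_{7}  →  sig = ⟨2 | 1 2 2 2⟩
  {4,8}:  v_{4} + v_{8} = 2·v_{1} + 2·v_{2} + 2·v_{7}  →  sig = ⟨2 | 2 2 2⟩
  {3,4,6}:  v_{3} + v_{4} + v_{6} = 0  →  sig = ⟨3 | 0⟩
  {3,4,5}:  v_{3} + v_{4} + v_{5} = v_{1} + v_{2} + v_{7}  →  sig = ⟨3 | 1 1 1⟩
  {0,1,2,7}:  v_{0} + v_{1} + v_{2} + v_{7} = 0  →  sig = ⟨4 | 0⟩
  {1,2,6,7}:  v_{1} + v_{2} + v_{6} + v_{7} = v_{5}  →  sig = ⟨4 | 1⟩
  {1,2,3,5,7}:  v_{1} + v_{2} + v_{3} + v_{5} + v_{7} = v_{8}  →  sig = ⟨5 | 1⟩
  {1,4,5,6,7}:  v_{1} + v_{4} + v_{5} + v_{6} + v_{7} = v_{9}  →  sig = ⟨5 | 1⟩

Sorted signature multiset PRS(X):
{ ⟨2 | 1⟩,  ⟨2 | 1 1⟩,  ⟨2 | 1 1 1⟩,  ⟨2 | 1 1 1 2⟩,  ⟨2 | 1 2⟩ ×2,  ⟨2 | 1 2 2 2⟩,  ⟨2 | 2 2 2⟩,  ⟨3 | 0⟩,  ⟨3 | 1 1 1⟩,  ⟨4 | 0⟩,  ⟨4 | 1⟩,  ⟨5 | 1⟩ ×2 }


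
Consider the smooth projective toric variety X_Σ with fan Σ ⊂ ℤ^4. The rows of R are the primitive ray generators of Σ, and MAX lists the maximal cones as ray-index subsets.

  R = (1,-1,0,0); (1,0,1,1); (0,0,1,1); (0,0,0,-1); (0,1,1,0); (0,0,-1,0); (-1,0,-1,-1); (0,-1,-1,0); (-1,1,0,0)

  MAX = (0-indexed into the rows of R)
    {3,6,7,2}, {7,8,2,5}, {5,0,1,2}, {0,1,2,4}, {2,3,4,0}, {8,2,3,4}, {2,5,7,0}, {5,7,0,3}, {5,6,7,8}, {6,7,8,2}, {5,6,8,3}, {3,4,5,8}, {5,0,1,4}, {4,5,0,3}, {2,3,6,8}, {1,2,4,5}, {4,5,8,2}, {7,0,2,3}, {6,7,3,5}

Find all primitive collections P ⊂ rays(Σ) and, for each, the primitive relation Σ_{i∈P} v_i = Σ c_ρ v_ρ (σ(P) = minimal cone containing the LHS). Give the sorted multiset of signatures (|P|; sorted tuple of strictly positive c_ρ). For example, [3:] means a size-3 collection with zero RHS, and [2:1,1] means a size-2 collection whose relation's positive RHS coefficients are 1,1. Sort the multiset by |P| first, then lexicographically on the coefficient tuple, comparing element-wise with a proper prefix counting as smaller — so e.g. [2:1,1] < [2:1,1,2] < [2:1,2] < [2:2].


Δ(Σ) — 9 vertices, 12 min non-faces:

  {0,8}:  v_{0} + v_{8} = 0  ⇒ sig = [2:]
  {1,6}:  v_{1} + v_{6} = 0  ⇒ sig = [2:]
  {4,7}:  v_{4} + v_{7} = 0  ⇒ sig = [2:]
  {0,6}:  v_{0} + v_{6} = v_{3} + v_{7}  ⇒ sig = [2:1,1]
  {1,3}:  v_{1} + v_{3} = v_{0} + v_{4}  ⇒ sig = [2:1,1]
  {4,6}:  v_{4} + v_{6} = v_{3} + v_{8}  ⇒ sig = [2:1,1]
  {1,7}:  v_{1} + v_{7} = v_{0} + v_{2} + v_{5}  ⇒ sig = [2:1,1,1]
  {1,8}:  v_{1} + v_{8} = v_{2} + v_{4} + v_{5}  ⇒ sig = [2:1,1,1]
  {2,3,5}:  v_{2} + v_{3} + v_{5} = 0  ⇒ sig = [3:]
  {3,7,8}:  v_{3} + v_{7} + v_{8} = v_{6}  ⇒ sig = [3:1]
  {2,5,6}:  v_{2} + v_{5} + v_{6} = v_{7} + v_{8}  ⇒ sig = [3:1,1]
  {0,2,4,5}:  v_{0} + v_{2} + v_{4} + v_{5} = v_{1}  ⇒ sig = [4:1]

Hence PRS(X_Σ) =
[[2:], [2:], [2:], [2:1,1], [2:1,1], [2:1,1], [2:1,1,1], [2:1,1,1], [3:], [3:1], [3:1,1], [4:1]]
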